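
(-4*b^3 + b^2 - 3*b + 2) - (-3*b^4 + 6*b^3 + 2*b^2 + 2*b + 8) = 3*b^4 - 10*b^3 - b^2 - 5*b - 6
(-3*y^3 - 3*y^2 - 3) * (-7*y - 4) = 21*y^4 + 33*y^3 + 12*y^2 + 21*y + 12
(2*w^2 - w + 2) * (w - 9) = 2*w^3 - 19*w^2 + 11*w - 18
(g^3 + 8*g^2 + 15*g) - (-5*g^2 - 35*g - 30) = g^3 + 13*g^2 + 50*g + 30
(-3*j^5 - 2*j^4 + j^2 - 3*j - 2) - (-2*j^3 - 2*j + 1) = -3*j^5 - 2*j^4 + 2*j^3 + j^2 - j - 3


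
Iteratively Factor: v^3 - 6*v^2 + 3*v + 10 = (v - 2)*(v^2 - 4*v - 5) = (v - 5)*(v - 2)*(v + 1)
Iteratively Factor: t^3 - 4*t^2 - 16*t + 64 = (t + 4)*(t^2 - 8*t + 16) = (t - 4)*(t + 4)*(t - 4)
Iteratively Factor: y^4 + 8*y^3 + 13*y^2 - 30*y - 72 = (y + 3)*(y^3 + 5*y^2 - 2*y - 24) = (y + 3)^2*(y^2 + 2*y - 8) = (y - 2)*(y + 3)^2*(y + 4)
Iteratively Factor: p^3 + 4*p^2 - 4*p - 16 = (p + 4)*(p^2 - 4) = (p - 2)*(p + 4)*(p + 2)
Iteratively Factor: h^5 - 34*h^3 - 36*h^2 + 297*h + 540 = (h + 3)*(h^4 - 3*h^3 - 25*h^2 + 39*h + 180) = (h - 4)*(h + 3)*(h^3 + h^2 - 21*h - 45) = (h - 5)*(h - 4)*(h + 3)*(h^2 + 6*h + 9) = (h - 5)*(h - 4)*(h + 3)^2*(h + 3)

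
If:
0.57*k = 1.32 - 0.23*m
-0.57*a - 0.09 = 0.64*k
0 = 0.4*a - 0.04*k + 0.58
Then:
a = -1.34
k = 1.06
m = 3.12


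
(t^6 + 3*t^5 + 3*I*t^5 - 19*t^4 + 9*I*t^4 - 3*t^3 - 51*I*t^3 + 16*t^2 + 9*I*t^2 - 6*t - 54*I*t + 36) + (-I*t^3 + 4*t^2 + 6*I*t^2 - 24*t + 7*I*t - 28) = t^6 + 3*t^5 + 3*I*t^5 - 19*t^4 + 9*I*t^4 - 3*t^3 - 52*I*t^3 + 20*t^2 + 15*I*t^2 - 30*t - 47*I*t + 8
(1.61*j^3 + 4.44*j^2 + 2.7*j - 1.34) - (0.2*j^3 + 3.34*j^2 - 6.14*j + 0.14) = 1.41*j^3 + 1.1*j^2 + 8.84*j - 1.48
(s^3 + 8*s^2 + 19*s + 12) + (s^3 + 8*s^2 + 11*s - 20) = 2*s^3 + 16*s^2 + 30*s - 8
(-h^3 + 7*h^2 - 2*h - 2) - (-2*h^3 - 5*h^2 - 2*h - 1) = h^3 + 12*h^2 - 1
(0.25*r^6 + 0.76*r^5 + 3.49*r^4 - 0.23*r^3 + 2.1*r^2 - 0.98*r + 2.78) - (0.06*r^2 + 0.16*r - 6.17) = 0.25*r^6 + 0.76*r^5 + 3.49*r^4 - 0.23*r^3 + 2.04*r^2 - 1.14*r + 8.95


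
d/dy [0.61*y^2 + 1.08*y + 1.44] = 1.22*y + 1.08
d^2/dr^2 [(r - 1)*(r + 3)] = 2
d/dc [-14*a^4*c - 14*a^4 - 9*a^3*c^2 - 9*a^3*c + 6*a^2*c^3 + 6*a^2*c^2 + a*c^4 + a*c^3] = a*(-14*a^3 - 18*a^2*c - 9*a^2 + 18*a*c^2 + 12*a*c + 4*c^3 + 3*c^2)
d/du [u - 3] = 1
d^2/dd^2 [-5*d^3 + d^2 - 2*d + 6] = 2 - 30*d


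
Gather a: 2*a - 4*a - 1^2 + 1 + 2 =2 - 2*a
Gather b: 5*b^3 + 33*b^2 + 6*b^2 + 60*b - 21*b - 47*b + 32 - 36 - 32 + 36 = 5*b^3 + 39*b^2 - 8*b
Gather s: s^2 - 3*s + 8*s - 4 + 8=s^2 + 5*s + 4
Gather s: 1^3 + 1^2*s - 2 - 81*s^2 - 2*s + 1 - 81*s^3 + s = -81*s^3 - 81*s^2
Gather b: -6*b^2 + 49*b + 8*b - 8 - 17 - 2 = -6*b^2 + 57*b - 27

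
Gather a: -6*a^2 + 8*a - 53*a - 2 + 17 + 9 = -6*a^2 - 45*a + 24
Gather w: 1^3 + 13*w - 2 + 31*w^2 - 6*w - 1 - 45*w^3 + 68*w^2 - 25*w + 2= -45*w^3 + 99*w^2 - 18*w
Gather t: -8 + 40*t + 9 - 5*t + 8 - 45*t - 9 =-10*t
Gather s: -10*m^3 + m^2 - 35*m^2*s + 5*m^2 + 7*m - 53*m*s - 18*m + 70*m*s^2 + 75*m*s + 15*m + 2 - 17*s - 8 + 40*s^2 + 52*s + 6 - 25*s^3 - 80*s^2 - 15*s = -10*m^3 + 6*m^2 + 4*m - 25*s^3 + s^2*(70*m - 40) + s*(-35*m^2 + 22*m + 20)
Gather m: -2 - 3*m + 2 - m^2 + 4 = -m^2 - 3*m + 4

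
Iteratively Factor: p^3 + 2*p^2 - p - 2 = (p - 1)*(p^2 + 3*p + 2) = (p - 1)*(p + 2)*(p + 1)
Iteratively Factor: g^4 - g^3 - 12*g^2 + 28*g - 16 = (g - 2)*(g^3 + g^2 - 10*g + 8) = (g - 2)*(g + 4)*(g^2 - 3*g + 2) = (g - 2)^2*(g + 4)*(g - 1)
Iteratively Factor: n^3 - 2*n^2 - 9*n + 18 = (n + 3)*(n^2 - 5*n + 6) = (n - 3)*(n + 3)*(n - 2)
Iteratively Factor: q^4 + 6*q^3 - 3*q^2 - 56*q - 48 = (q + 4)*(q^3 + 2*q^2 - 11*q - 12) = (q - 3)*(q + 4)*(q^2 + 5*q + 4) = (q - 3)*(q + 4)^2*(q + 1)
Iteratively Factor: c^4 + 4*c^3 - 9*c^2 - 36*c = (c - 3)*(c^3 + 7*c^2 + 12*c) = c*(c - 3)*(c^2 + 7*c + 12) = c*(c - 3)*(c + 4)*(c + 3)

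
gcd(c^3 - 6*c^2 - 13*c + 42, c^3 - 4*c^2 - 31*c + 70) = c^2 - 9*c + 14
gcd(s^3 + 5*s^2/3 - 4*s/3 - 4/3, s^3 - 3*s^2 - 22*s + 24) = s - 1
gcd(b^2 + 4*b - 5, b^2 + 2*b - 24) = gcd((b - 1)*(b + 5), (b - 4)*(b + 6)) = 1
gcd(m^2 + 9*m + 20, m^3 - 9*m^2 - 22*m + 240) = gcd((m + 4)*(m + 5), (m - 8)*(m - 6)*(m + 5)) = m + 5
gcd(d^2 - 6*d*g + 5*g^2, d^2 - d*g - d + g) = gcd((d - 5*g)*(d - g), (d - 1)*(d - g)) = d - g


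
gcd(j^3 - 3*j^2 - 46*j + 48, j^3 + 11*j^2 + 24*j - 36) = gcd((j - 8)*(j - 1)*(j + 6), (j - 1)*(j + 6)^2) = j^2 + 5*j - 6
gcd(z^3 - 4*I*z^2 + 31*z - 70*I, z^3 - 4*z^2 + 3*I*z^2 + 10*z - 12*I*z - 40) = z^2 + 3*I*z + 10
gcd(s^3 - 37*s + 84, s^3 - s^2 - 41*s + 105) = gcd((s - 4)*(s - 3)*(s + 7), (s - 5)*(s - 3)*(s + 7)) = s^2 + 4*s - 21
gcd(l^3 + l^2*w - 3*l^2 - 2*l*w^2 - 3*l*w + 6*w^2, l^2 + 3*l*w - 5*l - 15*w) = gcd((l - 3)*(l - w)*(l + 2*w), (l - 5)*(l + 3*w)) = 1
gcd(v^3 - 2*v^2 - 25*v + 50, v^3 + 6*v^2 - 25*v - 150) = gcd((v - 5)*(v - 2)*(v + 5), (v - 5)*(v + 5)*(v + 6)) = v^2 - 25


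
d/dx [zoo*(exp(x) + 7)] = zoo*exp(x)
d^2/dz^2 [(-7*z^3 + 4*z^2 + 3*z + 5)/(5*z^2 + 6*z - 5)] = 2*(-472*z^3 + 1305*z^2 + 150*z + 495)/(125*z^6 + 450*z^5 + 165*z^4 - 684*z^3 - 165*z^2 + 450*z - 125)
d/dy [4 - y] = -1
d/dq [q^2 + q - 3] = 2*q + 1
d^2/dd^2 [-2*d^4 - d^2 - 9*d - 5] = -24*d^2 - 2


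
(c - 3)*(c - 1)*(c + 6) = c^3 + 2*c^2 - 21*c + 18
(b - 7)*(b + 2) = b^2 - 5*b - 14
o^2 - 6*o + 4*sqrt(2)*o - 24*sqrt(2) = (o - 6)*(o + 4*sqrt(2))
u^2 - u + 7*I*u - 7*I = (u - 1)*(u + 7*I)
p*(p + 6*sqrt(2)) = p^2 + 6*sqrt(2)*p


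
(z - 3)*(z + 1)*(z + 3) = z^3 + z^2 - 9*z - 9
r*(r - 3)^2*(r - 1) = r^4 - 7*r^3 + 15*r^2 - 9*r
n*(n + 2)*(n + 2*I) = n^3 + 2*n^2 + 2*I*n^2 + 4*I*n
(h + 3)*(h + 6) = h^2 + 9*h + 18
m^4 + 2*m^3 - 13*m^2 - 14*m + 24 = (m - 3)*(m - 1)*(m + 2)*(m + 4)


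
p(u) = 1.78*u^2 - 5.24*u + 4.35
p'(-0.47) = -6.91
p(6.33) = 42.50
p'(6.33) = 17.29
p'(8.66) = 25.59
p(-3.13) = 38.19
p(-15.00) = 483.45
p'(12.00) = 37.48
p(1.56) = 0.51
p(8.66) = 92.46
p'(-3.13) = -16.38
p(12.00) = 197.79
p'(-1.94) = -12.15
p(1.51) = 0.50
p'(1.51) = 0.14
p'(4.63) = 11.24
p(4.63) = 18.25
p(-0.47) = 7.21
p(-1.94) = 21.21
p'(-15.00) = -58.64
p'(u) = 3.56*u - 5.24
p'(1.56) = 0.31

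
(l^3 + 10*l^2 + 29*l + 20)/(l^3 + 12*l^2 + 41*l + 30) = (l + 4)/(l + 6)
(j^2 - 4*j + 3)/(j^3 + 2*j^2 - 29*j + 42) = (j - 1)/(j^2 + 5*j - 14)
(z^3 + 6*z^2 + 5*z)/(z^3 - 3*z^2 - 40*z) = (z + 1)/(z - 8)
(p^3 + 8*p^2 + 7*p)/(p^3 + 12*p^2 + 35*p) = (p + 1)/(p + 5)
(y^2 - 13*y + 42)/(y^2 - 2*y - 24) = (y - 7)/(y + 4)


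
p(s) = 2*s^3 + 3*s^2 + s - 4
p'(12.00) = 937.00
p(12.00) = 3896.00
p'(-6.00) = 181.00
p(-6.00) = -334.00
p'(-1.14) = 1.96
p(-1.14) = -4.20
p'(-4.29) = 85.68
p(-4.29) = -110.98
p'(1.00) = 13.00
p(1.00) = 2.00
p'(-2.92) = 34.64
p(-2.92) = -31.13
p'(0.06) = 1.38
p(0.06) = -3.93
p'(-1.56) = 6.24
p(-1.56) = -5.85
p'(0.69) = 8.00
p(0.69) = -1.22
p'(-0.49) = -0.50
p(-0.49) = -4.00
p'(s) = 6*s^2 + 6*s + 1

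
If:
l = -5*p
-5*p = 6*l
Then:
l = 0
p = 0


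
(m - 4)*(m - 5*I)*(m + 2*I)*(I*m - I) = I*m^4 + 3*m^3 - 5*I*m^3 - 15*m^2 + 14*I*m^2 + 12*m - 50*I*m + 40*I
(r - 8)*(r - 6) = r^2 - 14*r + 48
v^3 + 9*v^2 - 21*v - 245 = (v - 5)*(v + 7)^2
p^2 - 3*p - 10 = (p - 5)*(p + 2)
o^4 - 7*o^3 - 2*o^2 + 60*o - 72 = (o - 6)*(o - 2)^2*(o + 3)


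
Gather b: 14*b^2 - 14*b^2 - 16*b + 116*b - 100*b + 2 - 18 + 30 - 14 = 0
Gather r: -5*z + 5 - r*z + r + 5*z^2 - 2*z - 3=r*(1 - z) + 5*z^2 - 7*z + 2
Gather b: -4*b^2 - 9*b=-4*b^2 - 9*b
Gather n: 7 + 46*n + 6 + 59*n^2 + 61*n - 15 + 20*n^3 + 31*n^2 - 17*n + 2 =20*n^3 + 90*n^2 + 90*n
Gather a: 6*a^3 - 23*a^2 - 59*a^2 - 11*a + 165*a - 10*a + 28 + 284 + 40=6*a^3 - 82*a^2 + 144*a + 352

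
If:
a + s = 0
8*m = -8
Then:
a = -s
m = -1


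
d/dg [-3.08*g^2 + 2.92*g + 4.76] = 2.92 - 6.16*g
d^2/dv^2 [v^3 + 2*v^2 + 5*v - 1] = 6*v + 4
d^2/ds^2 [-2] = 0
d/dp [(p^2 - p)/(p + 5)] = (p^2 + 10*p - 5)/(p^2 + 10*p + 25)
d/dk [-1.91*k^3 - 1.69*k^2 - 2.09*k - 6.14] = -5.73*k^2 - 3.38*k - 2.09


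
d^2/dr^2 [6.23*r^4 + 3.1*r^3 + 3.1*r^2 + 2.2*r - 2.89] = 74.76*r^2 + 18.6*r + 6.2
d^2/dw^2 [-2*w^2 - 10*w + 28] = -4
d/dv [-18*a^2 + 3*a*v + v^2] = 3*a + 2*v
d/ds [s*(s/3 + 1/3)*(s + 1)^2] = (s + 1)^2*(4*s + 1)/3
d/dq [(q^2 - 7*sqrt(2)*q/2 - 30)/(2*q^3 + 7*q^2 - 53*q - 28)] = ((4*q - 7*sqrt(2))*(2*q^3 + 7*q^2 - 53*q - 28) + (-2*q^2 + 7*sqrt(2)*q + 60)*(6*q^2 + 14*q - 53))/(2*(2*q^3 + 7*q^2 - 53*q - 28)^2)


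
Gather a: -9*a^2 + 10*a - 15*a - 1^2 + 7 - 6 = -9*a^2 - 5*a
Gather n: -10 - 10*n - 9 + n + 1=-9*n - 18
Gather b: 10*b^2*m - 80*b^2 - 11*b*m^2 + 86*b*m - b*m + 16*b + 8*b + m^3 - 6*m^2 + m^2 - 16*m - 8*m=b^2*(10*m - 80) + b*(-11*m^2 + 85*m + 24) + m^3 - 5*m^2 - 24*m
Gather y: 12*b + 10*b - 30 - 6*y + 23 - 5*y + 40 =22*b - 11*y + 33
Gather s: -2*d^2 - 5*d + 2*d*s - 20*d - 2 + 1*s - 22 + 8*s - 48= -2*d^2 - 25*d + s*(2*d + 9) - 72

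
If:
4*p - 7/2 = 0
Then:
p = 7/8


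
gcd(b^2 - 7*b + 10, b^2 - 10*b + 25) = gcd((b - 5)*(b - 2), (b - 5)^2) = b - 5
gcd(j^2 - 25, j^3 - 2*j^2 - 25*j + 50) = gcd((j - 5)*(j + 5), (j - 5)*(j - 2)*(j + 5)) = j^2 - 25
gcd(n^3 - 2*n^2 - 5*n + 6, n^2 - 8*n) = 1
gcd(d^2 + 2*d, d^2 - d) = d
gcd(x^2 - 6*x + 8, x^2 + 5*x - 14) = x - 2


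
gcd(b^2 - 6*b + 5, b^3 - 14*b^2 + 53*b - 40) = b^2 - 6*b + 5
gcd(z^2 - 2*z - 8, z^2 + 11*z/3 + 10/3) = z + 2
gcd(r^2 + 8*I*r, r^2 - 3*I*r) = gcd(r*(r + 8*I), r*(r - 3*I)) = r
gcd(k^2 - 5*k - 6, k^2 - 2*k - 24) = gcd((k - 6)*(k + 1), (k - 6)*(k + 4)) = k - 6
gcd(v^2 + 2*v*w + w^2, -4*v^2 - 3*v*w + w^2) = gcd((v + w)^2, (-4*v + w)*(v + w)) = v + w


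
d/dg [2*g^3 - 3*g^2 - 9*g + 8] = 6*g^2 - 6*g - 9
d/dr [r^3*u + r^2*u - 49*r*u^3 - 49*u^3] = u*(3*r^2 + 2*r - 49*u^2)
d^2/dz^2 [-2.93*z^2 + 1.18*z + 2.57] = -5.86000000000000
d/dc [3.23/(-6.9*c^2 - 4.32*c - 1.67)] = (44.574*c + 13.9536)/(6.9*c^2 + 4.32*c + 1.67)^2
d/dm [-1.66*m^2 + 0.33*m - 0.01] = 0.33 - 3.32*m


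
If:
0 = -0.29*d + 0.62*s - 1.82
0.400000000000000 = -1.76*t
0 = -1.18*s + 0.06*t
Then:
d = -6.30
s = -0.01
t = -0.23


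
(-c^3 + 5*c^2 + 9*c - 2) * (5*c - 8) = -5*c^4 + 33*c^3 + 5*c^2 - 82*c + 16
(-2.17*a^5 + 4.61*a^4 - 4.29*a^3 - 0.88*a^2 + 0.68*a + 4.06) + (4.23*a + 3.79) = -2.17*a^5 + 4.61*a^4 - 4.29*a^3 - 0.88*a^2 + 4.91*a + 7.85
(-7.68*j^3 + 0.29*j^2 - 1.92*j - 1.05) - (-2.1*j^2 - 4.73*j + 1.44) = -7.68*j^3 + 2.39*j^2 + 2.81*j - 2.49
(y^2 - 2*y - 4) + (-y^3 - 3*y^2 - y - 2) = -y^3 - 2*y^2 - 3*y - 6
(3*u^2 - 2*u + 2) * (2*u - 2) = 6*u^3 - 10*u^2 + 8*u - 4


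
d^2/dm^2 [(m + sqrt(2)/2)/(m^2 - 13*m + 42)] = ((2*m - 13)^2*(2*m + sqrt(2)) + (-6*m - sqrt(2) + 26)*(m^2 - 13*m + 42))/(m^2 - 13*m + 42)^3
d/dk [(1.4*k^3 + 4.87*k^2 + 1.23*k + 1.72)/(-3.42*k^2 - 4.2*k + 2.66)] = (-4.788*k^4 - 11.76*k^3 - 5.0754*k^2 + 37.6732*k + 10.4958)/(11.6964*k^4 + 28.728*k^3 - 0.554400000000001*k^2 - 22.344*k + 7.0756)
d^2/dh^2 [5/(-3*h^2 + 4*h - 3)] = 10*(9*h^2 - 12*h - 4*(3*h - 2)^2 + 9)/(3*h^2 - 4*h + 3)^3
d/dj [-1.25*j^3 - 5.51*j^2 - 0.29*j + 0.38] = -3.75*j^2 - 11.02*j - 0.29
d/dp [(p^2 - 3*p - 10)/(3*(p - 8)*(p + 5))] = 10*(3 - 2*p)/(p^4 - 6*p^3 - 71*p^2 + 240*p + 1600)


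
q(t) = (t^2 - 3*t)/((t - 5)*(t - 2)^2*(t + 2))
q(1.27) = 0.34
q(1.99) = 1673.54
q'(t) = (2*t - 3)/((t - 5)*(t - 2)^2*(t + 2)) - (t^2 - 3*t)/((t - 5)*(t - 2)^2*(t + 2)^2) - 2*(t^2 - 3*t)/((t - 5)*(t - 2)^3*(t + 2)) - (t^2 - 3*t)/((t - 5)^2*(t - 2)^2*(t + 2)) = 2*(-t^4 + 6*t^3 - 9*t^2 + 5*t - 30)/(t^7 - 12*t^6 + 37*t^5 + 46*t^4 - 344*t^3 + 208*t^2 + 720*t - 800)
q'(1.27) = 0.98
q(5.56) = 0.27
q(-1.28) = -0.11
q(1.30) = 0.37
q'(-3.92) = 0.03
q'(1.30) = 1.11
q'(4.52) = -0.70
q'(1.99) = 334027.77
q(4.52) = -0.35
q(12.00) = 0.01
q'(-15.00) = 0.00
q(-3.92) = 0.05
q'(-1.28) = 0.18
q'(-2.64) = 0.22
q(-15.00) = 0.00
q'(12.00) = 0.00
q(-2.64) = 0.14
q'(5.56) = -0.51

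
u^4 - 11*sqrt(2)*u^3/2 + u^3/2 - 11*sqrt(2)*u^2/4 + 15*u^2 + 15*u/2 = u*(u + 1/2)*(u - 3*sqrt(2))*(u - 5*sqrt(2)/2)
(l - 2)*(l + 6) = l^2 + 4*l - 12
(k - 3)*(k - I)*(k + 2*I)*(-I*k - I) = -I*k^4 + k^3 + 2*I*k^3 - 2*k^2 + I*k^2 - 3*k + 4*I*k + 6*I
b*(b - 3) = b^2 - 3*b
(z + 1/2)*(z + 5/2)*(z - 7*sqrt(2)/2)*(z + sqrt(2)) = z^4 - 5*sqrt(2)*z^3/2 + 3*z^3 - 15*sqrt(2)*z^2/2 - 23*z^2/4 - 21*z - 25*sqrt(2)*z/8 - 35/4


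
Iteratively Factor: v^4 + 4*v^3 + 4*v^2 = (v)*(v^3 + 4*v^2 + 4*v) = v*(v + 2)*(v^2 + 2*v) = v^2*(v + 2)*(v + 2)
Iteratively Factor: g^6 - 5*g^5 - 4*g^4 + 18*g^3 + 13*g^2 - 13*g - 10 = (g + 1)*(g^5 - 6*g^4 + 2*g^3 + 16*g^2 - 3*g - 10) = (g - 5)*(g + 1)*(g^4 - g^3 - 3*g^2 + g + 2) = (g - 5)*(g - 1)*(g + 1)*(g^3 - 3*g - 2) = (g - 5)*(g - 1)*(g + 1)^2*(g^2 - g - 2) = (g - 5)*(g - 2)*(g - 1)*(g + 1)^2*(g + 1)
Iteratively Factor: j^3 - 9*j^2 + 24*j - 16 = (j - 1)*(j^2 - 8*j + 16) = (j - 4)*(j - 1)*(j - 4)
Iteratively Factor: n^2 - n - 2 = (n + 1)*(n - 2)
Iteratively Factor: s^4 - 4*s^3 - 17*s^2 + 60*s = (s - 5)*(s^3 + s^2 - 12*s) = (s - 5)*(s - 3)*(s^2 + 4*s) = s*(s - 5)*(s - 3)*(s + 4)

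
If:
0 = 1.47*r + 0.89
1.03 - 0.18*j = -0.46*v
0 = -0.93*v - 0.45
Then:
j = 4.49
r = -0.61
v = -0.48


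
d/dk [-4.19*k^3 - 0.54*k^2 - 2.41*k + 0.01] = -12.57*k^2 - 1.08*k - 2.41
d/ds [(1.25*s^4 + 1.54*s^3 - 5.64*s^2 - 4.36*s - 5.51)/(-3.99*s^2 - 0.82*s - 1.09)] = (-9.975*s^5 - 9.2196*s^4 - 7.97560000000001*s^3 - 17.8074*s^2 - 31.6746*s + 0.234200000000001)/(15.9201*s^4 + 6.5436*s^3 + 9.3706*s^2 + 1.7876*s + 1.1881)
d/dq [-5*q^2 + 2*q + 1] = 2 - 10*q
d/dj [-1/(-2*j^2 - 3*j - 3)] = (-4*j - 3)/(2*j^2 + 3*j + 3)^2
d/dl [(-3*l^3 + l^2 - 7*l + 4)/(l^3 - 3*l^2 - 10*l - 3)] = (8*l^4 + 74*l^3 - 16*l^2 + 18*l + 61)/(l^6 - 6*l^5 - 11*l^4 + 54*l^3 + 118*l^2 + 60*l + 9)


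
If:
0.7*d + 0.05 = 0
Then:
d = -0.07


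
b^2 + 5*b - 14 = (b - 2)*(b + 7)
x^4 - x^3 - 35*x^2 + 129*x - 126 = (x - 3)^2*(x - 2)*(x + 7)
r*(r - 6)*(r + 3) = r^3 - 3*r^2 - 18*r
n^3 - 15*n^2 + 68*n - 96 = (n - 8)*(n - 4)*(n - 3)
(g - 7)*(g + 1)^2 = g^3 - 5*g^2 - 13*g - 7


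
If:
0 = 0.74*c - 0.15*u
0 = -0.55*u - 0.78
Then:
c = -0.29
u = -1.42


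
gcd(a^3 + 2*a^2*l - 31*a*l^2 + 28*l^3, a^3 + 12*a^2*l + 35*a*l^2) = a + 7*l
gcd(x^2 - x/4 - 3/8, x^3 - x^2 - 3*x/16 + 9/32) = x^2 - x/4 - 3/8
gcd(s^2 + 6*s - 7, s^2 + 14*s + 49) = s + 7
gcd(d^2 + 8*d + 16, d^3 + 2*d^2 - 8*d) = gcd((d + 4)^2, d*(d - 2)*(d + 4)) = d + 4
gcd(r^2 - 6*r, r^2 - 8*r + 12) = r - 6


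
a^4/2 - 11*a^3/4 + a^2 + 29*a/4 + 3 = (a/2 + 1/4)*(a - 4)*(a - 3)*(a + 1)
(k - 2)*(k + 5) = k^2 + 3*k - 10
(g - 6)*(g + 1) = g^2 - 5*g - 6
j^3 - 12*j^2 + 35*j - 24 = (j - 8)*(j - 3)*(j - 1)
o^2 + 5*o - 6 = (o - 1)*(o + 6)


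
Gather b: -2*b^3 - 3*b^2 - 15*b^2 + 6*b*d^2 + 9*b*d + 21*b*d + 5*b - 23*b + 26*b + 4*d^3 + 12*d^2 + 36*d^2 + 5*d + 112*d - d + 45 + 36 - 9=-2*b^3 - 18*b^2 + b*(6*d^2 + 30*d + 8) + 4*d^3 + 48*d^2 + 116*d + 72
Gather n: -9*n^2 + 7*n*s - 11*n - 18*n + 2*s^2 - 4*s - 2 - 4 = -9*n^2 + n*(7*s - 29) + 2*s^2 - 4*s - 6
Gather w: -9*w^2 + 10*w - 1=-9*w^2 + 10*w - 1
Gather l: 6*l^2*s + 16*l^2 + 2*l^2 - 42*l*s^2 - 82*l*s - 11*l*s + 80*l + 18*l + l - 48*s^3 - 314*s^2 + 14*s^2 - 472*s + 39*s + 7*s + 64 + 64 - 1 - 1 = l^2*(6*s + 18) + l*(-42*s^2 - 93*s + 99) - 48*s^3 - 300*s^2 - 426*s + 126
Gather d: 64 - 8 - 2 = 54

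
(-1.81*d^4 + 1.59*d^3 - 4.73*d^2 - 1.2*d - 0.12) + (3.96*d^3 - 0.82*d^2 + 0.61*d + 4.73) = -1.81*d^4 + 5.55*d^3 - 5.55*d^2 - 0.59*d + 4.61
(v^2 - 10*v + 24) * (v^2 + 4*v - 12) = v^4 - 6*v^3 - 28*v^2 + 216*v - 288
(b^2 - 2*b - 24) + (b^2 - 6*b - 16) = 2*b^2 - 8*b - 40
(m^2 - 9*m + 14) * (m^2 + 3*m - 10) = m^4 - 6*m^3 - 23*m^2 + 132*m - 140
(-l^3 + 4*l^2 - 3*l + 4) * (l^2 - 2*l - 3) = -l^5 + 6*l^4 - 8*l^3 - 2*l^2 + l - 12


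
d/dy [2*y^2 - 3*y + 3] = 4*y - 3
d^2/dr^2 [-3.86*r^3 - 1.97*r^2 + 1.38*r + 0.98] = -23.16*r - 3.94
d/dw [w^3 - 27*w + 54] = 3*w^2 - 27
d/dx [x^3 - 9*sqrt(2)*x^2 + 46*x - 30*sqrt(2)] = 3*x^2 - 18*sqrt(2)*x + 46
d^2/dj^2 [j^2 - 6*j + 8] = 2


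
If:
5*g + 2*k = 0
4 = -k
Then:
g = 8/5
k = -4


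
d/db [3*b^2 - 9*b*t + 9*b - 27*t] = 6*b - 9*t + 9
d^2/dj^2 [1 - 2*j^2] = -4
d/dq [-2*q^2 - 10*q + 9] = -4*q - 10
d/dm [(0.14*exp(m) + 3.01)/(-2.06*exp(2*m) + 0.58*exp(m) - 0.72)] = (0.2884*exp(2*m) + 12.4012*exp(m) - 1.8466)*exp(m)/(4.2436*exp(4*m) - 2.3896*exp(3*m) + 3.3028*exp(2*m) - 0.8352*exp(m) + 0.5184)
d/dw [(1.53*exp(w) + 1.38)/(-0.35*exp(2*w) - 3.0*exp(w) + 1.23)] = (0.5355*exp(2*w) + 0.966*exp(w) + 6.0219)*exp(w)/(0.1225*exp(4*w) + 2.1*exp(3*w) + 8.139*exp(2*w) - 7.38*exp(w) + 1.5129)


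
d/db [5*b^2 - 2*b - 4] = 10*b - 2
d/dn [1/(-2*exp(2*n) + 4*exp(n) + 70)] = (exp(n) - 1)*exp(n)/(-exp(2*n) + 2*exp(n) + 35)^2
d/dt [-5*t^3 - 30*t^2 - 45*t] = -15*t^2 - 60*t - 45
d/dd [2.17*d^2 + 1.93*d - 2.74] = 4.34*d + 1.93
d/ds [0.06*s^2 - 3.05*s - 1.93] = 0.12*s - 3.05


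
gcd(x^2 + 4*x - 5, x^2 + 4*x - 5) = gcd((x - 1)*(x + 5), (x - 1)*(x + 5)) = x^2 + 4*x - 5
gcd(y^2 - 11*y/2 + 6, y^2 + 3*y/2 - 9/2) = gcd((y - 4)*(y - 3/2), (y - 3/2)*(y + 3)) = y - 3/2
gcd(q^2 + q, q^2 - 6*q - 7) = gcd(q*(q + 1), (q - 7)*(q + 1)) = q + 1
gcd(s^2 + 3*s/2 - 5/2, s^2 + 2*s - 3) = s - 1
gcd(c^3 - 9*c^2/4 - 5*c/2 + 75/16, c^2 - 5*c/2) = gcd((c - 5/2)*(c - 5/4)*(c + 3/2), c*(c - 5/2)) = c - 5/2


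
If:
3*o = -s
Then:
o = -s/3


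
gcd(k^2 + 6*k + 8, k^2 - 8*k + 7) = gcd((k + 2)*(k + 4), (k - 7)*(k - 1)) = 1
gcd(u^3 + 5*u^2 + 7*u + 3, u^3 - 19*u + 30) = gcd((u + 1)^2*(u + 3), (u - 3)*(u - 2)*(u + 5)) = 1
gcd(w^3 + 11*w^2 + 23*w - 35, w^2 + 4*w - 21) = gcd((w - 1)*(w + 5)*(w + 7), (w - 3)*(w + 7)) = w + 7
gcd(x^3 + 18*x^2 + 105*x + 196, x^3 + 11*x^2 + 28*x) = x^2 + 11*x + 28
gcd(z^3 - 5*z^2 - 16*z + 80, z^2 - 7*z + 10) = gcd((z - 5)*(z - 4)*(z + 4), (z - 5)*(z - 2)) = z - 5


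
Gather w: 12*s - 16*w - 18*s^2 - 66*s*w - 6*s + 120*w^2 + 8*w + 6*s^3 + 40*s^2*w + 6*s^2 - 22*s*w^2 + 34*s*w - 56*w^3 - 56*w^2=6*s^3 - 12*s^2 + 6*s - 56*w^3 + w^2*(64 - 22*s) + w*(40*s^2 - 32*s - 8)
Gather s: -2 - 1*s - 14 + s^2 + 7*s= s^2 + 6*s - 16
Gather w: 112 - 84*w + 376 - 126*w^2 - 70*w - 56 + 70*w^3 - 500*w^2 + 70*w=70*w^3 - 626*w^2 - 84*w + 432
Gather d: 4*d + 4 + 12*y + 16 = 4*d + 12*y + 20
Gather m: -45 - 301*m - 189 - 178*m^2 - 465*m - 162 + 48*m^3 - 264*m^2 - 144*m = 48*m^3 - 442*m^2 - 910*m - 396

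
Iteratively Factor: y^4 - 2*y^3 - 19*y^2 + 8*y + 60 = (y + 3)*(y^3 - 5*y^2 - 4*y + 20) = (y - 5)*(y + 3)*(y^2 - 4) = (y - 5)*(y - 2)*(y + 3)*(y + 2)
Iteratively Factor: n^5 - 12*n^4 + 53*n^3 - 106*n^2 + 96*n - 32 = (n - 1)*(n^4 - 11*n^3 + 42*n^2 - 64*n + 32) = (n - 4)*(n - 1)*(n^3 - 7*n^2 + 14*n - 8) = (n - 4)*(n - 1)^2*(n^2 - 6*n + 8) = (n - 4)^2*(n - 1)^2*(n - 2)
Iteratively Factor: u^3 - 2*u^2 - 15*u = (u + 3)*(u^2 - 5*u) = u*(u + 3)*(u - 5)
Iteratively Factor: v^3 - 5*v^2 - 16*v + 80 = (v + 4)*(v^2 - 9*v + 20) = (v - 5)*(v + 4)*(v - 4)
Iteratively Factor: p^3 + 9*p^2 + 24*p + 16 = (p + 1)*(p^2 + 8*p + 16) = (p + 1)*(p + 4)*(p + 4)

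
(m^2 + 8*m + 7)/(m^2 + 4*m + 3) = (m + 7)/(m + 3)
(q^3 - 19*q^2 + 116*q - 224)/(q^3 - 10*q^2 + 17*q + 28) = (q - 8)/(q + 1)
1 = 1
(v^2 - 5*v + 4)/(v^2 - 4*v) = (v - 1)/v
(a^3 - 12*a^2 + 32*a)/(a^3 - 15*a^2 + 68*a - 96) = a/(a - 3)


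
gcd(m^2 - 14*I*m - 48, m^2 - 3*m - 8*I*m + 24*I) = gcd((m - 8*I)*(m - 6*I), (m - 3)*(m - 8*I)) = m - 8*I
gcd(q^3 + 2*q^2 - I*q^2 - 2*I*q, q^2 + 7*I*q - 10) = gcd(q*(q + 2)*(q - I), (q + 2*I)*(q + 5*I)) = 1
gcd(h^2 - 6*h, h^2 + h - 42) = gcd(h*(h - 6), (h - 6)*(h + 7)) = h - 6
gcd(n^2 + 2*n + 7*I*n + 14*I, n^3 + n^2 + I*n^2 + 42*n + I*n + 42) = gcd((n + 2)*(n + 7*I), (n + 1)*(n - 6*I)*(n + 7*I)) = n + 7*I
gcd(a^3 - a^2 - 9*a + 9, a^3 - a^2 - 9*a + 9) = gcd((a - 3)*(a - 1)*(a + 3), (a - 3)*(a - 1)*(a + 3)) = a^3 - a^2 - 9*a + 9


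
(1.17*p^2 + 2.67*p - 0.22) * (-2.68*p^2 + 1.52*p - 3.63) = -3.1356*p^4 - 5.3772*p^3 + 0.4009*p^2 - 10.0265*p + 0.7986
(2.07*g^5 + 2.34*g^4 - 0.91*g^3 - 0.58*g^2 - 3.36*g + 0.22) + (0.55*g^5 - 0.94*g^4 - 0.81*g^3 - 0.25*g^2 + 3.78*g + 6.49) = 2.62*g^5 + 1.4*g^4 - 1.72*g^3 - 0.83*g^2 + 0.42*g + 6.71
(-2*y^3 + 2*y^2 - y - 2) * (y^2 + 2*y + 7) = -2*y^5 - 2*y^4 - 11*y^3 + 10*y^2 - 11*y - 14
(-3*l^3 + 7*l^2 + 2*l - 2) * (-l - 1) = 3*l^4 - 4*l^3 - 9*l^2 + 2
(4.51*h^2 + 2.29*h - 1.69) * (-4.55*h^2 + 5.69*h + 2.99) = -20.5205*h^4 + 15.2424*h^3 + 34.2045*h^2 - 2.769*h - 5.0531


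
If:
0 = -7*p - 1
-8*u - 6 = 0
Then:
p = -1/7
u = -3/4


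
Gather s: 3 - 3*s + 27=30 - 3*s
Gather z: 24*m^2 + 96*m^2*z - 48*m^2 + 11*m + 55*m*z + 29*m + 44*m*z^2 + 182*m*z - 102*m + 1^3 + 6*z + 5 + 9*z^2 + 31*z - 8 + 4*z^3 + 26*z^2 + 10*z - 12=-24*m^2 - 62*m + 4*z^3 + z^2*(44*m + 35) + z*(96*m^2 + 237*m + 47) - 14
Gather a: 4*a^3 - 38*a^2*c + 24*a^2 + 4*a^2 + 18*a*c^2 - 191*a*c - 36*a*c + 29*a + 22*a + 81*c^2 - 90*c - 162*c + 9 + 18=4*a^3 + a^2*(28 - 38*c) + a*(18*c^2 - 227*c + 51) + 81*c^2 - 252*c + 27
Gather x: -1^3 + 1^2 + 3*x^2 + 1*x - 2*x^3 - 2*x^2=-2*x^3 + x^2 + x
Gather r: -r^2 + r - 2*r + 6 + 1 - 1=-r^2 - r + 6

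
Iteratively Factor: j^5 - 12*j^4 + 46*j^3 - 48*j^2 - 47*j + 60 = (j - 5)*(j^4 - 7*j^3 + 11*j^2 + 7*j - 12) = (j - 5)*(j - 3)*(j^3 - 4*j^2 - j + 4) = (j - 5)*(j - 3)*(j + 1)*(j^2 - 5*j + 4) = (j - 5)*(j - 3)*(j - 1)*(j + 1)*(j - 4)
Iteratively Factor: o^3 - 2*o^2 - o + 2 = (o - 2)*(o^2 - 1) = (o - 2)*(o + 1)*(o - 1)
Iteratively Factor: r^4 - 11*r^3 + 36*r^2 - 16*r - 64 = (r + 1)*(r^3 - 12*r^2 + 48*r - 64) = (r - 4)*(r + 1)*(r^2 - 8*r + 16) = (r - 4)^2*(r + 1)*(r - 4)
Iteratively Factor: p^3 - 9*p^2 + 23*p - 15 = (p - 3)*(p^2 - 6*p + 5) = (p - 5)*(p - 3)*(p - 1)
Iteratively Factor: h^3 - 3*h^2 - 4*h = (h + 1)*(h^2 - 4*h) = h*(h + 1)*(h - 4)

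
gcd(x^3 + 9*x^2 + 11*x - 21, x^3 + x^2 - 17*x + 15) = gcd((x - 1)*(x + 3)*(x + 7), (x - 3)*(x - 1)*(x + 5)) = x - 1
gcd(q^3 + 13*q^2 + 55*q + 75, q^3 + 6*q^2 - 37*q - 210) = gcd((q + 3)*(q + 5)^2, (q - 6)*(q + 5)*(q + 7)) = q + 5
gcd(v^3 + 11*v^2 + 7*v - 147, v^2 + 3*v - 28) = v + 7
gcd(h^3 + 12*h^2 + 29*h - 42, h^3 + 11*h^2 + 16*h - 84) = h^2 + 13*h + 42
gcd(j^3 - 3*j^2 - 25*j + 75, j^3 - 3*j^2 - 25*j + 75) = j^3 - 3*j^2 - 25*j + 75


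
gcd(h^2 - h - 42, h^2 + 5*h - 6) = h + 6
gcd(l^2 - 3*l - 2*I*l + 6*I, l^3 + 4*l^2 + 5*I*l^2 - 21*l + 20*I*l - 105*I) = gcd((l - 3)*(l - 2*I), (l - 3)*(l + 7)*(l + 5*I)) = l - 3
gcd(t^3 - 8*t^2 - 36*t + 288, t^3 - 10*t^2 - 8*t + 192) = t^2 - 14*t + 48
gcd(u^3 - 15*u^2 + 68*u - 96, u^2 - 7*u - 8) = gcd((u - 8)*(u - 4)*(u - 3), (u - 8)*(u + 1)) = u - 8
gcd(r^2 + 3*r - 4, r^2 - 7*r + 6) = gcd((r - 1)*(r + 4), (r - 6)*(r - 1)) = r - 1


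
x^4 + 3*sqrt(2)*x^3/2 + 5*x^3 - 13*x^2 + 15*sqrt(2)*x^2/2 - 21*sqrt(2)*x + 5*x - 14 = (x - 2)*(x + 7)*(x + sqrt(2)/2)*(x + sqrt(2))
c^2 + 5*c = c*(c + 5)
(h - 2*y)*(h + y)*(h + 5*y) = h^3 + 4*h^2*y - 7*h*y^2 - 10*y^3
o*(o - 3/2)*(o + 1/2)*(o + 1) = o^4 - 7*o^2/4 - 3*o/4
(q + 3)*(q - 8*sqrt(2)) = q^2 - 8*sqrt(2)*q + 3*q - 24*sqrt(2)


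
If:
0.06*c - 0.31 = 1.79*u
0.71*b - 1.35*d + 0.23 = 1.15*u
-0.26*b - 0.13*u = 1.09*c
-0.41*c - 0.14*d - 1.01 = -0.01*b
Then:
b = 32.38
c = -7.67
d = 17.56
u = -0.43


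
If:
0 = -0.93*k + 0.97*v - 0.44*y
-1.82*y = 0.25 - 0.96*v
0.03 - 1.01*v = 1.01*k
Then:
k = 0.05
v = -0.02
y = -0.15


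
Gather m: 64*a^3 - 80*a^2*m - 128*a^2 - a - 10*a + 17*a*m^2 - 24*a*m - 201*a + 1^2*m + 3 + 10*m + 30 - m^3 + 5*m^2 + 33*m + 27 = 64*a^3 - 128*a^2 - 212*a - m^3 + m^2*(17*a + 5) + m*(-80*a^2 - 24*a + 44) + 60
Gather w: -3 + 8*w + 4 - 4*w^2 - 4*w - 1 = -4*w^2 + 4*w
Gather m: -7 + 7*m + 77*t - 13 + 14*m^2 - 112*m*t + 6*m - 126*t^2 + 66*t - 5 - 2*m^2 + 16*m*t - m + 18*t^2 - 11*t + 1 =12*m^2 + m*(12 - 96*t) - 108*t^2 + 132*t - 24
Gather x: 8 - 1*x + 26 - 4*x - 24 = 10 - 5*x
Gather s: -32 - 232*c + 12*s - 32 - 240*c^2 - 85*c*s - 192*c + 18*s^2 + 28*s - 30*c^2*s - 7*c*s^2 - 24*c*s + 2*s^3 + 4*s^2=-240*c^2 - 424*c + 2*s^3 + s^2*(22 - 7*c) + s*(-30*c^2 - 109*c + 40) - 64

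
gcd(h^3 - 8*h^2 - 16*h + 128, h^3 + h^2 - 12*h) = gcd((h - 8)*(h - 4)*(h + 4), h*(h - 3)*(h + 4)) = h + 4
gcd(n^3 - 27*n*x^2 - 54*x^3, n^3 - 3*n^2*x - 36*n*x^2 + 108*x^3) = -n + 6*x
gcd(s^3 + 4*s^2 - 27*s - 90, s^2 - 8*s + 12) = 1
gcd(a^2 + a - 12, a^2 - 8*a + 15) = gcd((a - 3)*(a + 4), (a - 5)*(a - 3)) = a - 3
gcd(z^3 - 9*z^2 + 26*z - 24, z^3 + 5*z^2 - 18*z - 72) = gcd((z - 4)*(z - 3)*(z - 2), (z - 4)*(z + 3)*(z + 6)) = z - 4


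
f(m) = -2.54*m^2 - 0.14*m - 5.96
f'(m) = -5.08*m - 0.14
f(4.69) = -62.49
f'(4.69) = -23.97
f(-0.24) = -6.07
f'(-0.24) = 1.08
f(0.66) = -7.16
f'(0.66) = -3.49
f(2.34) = -20.20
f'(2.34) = -12.03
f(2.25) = -19.13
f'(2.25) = -11.57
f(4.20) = -51.35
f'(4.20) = -21.48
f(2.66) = -24.30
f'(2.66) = -13.65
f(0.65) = -7.12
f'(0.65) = -3.44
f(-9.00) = -210.44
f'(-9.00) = 45.58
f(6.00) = -98.24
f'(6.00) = -30.62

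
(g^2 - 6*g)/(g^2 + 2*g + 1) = g*(g - 6)/(g^2 + 2*g + 1)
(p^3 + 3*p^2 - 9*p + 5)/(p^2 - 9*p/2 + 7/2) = 2*(p^2 + 4*p - 5)/(2*p - 7)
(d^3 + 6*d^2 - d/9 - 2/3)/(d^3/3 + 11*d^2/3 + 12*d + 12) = (9*d^2 - 1)/(3*(d^2 + 5*d + 6))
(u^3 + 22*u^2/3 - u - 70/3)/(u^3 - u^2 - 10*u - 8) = (3*u^2 + 16*u - 35)/(3*(u^2 - 3*u - 4))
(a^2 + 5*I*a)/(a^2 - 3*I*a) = (a + 5*I)/(a - 3*I)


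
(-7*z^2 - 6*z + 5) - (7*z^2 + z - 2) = -14*z^2 - 7*z + 7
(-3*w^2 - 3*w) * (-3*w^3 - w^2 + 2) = 9*w^5 + 12*w^4 + 3*w^3 - 6*w^2 - 6*w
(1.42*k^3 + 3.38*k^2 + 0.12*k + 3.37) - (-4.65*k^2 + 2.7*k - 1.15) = 1.42*k^3 + 8.03*k^2 - 2.58*k + 4.52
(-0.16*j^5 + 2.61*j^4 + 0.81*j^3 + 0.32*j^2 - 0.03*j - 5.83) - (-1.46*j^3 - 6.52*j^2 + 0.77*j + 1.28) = -0.16*j^5 + 2.61*j^4 + 2.27*j^3 + 6.84*j^2 - 0.8*j - 7.11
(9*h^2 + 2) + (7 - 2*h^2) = 7*h^2 + 9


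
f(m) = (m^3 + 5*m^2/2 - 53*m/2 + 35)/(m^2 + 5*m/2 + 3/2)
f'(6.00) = 1.17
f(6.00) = 3.47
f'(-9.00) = 1.77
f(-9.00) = -4.22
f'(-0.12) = -80.84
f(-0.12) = 31.47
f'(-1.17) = -2944.72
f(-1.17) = -1209.01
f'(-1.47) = 170541.72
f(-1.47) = -5402.89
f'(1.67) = -1.35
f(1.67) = 0.28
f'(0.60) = -13.30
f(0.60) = 6.02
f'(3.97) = 1.05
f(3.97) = 1.17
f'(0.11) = -41.85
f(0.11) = 17.97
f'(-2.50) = 99.00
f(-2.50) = 67.50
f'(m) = (-2*m - 5/2)*(m^3 + 5*m^2/2 - 53*m/2 + 35)/(m^2 + 5*m/2 + 3/2)^2 + (3*m^2 + 5*m - 53/2)/(m^2 + 5*m/2 + 3/2)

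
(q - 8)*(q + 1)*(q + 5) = q^3 - 2*q^2 - 43*q - 40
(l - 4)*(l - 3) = l^2 - 7*l + 12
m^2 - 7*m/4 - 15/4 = (m - 3)*(m + 5/4)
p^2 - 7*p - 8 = (p - 8)*(p + 1)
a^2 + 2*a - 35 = (a - 5)*(a + 7)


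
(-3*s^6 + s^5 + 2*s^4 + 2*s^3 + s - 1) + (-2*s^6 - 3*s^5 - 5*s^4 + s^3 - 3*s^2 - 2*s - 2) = -5*s^6 - 2*s^5 - 3*s^4 + 3*s^3 - 3*s^2 - s - 3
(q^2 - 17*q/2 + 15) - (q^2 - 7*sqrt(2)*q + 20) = -17*q/2 + 7*sqrt(2)*q - 5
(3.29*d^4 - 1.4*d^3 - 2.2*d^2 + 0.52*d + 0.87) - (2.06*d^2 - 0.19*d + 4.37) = 3.29*d^4 - 1.4*d^3 - 4.26*d^2 + 0.71*d - 3.5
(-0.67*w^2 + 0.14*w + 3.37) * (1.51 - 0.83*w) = 0.5561*w^3 - 1.1279*w^2 - 2.5857*w + 5.0887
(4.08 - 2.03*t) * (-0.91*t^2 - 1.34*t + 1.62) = 1.8473*t^3 - 0.9926*t^2 - 8.7558*t + 6.6096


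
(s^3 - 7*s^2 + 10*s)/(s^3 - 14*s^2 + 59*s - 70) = s/(s - 7)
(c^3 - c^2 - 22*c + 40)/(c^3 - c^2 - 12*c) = (c^2 + 3*c - 10)/(c*(c + 3))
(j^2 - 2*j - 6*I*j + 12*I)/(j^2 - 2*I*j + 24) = (j - 2)/(j + 4*I)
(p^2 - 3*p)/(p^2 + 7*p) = (p - 3)/(p + 7)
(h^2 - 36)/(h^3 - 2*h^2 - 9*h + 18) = (h^2 - 36)/(h^3 - 2*h^2 - 9*h + 18)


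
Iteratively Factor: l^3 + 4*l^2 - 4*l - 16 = (l + 2)*(l^2 + 2*l - 8) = (l + 2)*(l + 4)*(l - 2)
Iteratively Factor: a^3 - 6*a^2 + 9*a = (a - 3)*(a^2 - 3*a) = a*(a - 3)*(a - 3)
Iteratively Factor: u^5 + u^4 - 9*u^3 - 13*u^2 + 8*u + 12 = (u - 3)*(u^4 + 4*u^3 + 3*u^2 - 4*u - 4) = (u - 3)*(u + 1)*(u^3 + 3*u^2 - 4) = (u - 3)*(u - 1)*(u + 1)*(u^2 + 4*u + 4) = (u - 3)*(u - 1)*(u + 1)*(u + 2)*(u + 2)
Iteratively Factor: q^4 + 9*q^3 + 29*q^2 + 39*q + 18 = (q + 3)*(q^3 + 6*q^2 + 11*q + 6) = (q + 3)^2*(q^2 + 3*q + 2) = (q + 1)*(q + 3)^2*(q + 2)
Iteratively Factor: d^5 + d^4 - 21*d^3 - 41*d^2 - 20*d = (d - 5)*(d^4 + 6*d^3 + 9*d^2 + 4*d) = (d - 5)*(d + 1)*(d^3 + 5*d^2 + 4*d) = d*(d - 5)*(d + 1)*(d^2 + 5*d + 4) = d*(d - 5)*(d + 1)^2*(d + 4)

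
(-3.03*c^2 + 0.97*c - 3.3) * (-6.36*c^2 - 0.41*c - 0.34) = 19.2708*c^4 - 4.9269*c^3 + 21.6205*c^2 + 1.0232*c + 1.122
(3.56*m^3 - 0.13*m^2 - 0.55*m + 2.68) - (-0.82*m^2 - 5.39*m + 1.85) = 3.56*m^3 + 0.69*m^2 + 4.84*m + 0.83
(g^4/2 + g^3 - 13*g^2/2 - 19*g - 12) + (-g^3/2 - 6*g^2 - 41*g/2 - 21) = g^4/2 + g^3/2 - 25*g^2/2 - 79*g/2 - 33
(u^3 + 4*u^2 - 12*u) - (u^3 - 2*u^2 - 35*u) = 6*u^2 + 23*u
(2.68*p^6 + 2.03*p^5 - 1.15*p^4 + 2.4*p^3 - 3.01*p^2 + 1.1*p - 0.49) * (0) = 0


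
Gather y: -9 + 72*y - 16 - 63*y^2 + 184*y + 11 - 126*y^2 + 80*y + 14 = -189*y^2 + 336*y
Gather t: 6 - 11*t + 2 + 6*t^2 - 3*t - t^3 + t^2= -t^3 + 7*t^2 - 14*t + 8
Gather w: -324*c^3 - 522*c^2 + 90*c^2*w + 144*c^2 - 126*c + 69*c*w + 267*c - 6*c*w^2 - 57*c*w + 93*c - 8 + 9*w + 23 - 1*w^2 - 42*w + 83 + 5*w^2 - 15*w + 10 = -324*c^3 - 378*c^2 + 234*c + w^2*(4 - 6*c) + w*(90*c^2 + 12*c - 48) + 108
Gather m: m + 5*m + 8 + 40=6*m + 48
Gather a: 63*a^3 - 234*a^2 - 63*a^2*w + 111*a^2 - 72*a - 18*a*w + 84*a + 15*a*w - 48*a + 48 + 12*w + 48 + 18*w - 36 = 63*a^3 + a^2*(-63*w - 123) + a*(-3*w - 36) + 30*w + 60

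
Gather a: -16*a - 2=-16*a - 2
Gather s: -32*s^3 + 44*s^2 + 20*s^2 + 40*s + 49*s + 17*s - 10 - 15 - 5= -32*s^3 + 64*s^2 + 106*s - 30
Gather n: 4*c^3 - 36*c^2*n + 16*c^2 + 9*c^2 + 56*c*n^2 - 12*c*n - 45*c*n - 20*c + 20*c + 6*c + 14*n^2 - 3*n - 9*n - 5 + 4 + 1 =4*c^3 + 25*c^2 + 6*c + n^2*(56*c + 14) + n*(-36*c^2 - 57*c - 12)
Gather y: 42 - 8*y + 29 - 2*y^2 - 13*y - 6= -2*y^2 - 21*y + 65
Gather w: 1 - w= 1 - w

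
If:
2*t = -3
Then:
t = -3/2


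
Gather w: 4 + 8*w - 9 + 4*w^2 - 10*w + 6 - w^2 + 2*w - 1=3*w^2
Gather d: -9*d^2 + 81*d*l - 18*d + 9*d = -9*d^2 + d*(81*l - 9)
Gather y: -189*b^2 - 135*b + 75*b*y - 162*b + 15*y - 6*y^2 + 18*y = -189*b^2 - 297*b - 6*y^2 + y*(75*b + 33)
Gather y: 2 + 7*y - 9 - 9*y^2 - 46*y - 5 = -9*y^2 - 39*y - 12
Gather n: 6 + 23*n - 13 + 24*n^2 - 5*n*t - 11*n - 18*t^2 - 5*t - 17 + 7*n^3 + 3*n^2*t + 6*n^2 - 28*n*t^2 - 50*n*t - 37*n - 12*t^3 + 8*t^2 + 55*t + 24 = 7*n^3 + n^2*(3*t + 30) + n*(-28*t^2 - 55*t - 25) - 12*t^3 - 10*t^2 + 50*t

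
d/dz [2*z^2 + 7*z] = 4*z + 7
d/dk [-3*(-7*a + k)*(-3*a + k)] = 30*a - 6*k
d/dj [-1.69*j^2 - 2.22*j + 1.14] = -3.38*j - 2.22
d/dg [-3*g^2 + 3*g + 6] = 3 - 6*g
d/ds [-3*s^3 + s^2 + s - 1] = -9*s^2 + 2*s + 1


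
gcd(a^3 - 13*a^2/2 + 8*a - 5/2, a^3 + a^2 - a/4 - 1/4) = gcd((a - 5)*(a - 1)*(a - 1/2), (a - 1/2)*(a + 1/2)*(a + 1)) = a - 1/2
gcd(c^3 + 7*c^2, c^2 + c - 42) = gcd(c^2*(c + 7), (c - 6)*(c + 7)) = c + 7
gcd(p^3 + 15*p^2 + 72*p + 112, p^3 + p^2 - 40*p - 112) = p^2 + 8*p + 16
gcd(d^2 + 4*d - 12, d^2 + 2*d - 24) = d + 6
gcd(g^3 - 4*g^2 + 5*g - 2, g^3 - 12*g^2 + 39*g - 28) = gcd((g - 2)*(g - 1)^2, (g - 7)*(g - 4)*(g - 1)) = g - 1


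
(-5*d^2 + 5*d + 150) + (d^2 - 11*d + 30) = -4*d^2 - 6*d + 180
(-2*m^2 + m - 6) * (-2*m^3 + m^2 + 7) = 4*m^5 - 4*m^4 + 13*m^3 - 20*m^2 + 7*m - 42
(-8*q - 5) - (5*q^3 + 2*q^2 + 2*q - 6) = -5*q^3 - 2*q^2 - 10*q + 1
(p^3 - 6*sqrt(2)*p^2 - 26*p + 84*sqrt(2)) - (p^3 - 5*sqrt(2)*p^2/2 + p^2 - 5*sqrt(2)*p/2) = -7*sqrt(2)*p^2/2 - p^2 - 26*p + 5*sqrt(2)*p/2 + 84*sqrt(2)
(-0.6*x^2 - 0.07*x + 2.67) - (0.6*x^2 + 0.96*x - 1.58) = -1.2*x^2 - 1.03*x + 4.25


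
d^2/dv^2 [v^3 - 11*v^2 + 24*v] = 6*v - 22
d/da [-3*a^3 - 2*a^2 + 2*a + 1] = -9*a^2 - 4*a + 2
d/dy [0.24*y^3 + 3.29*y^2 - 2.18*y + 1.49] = 0.72*y^2 + 6.58*y - 2.18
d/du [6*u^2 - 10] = 12*u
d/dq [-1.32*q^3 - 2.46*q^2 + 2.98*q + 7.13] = -3.96*q^2 - 4.92*q + 2.98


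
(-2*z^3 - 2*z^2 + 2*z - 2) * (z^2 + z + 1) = -2*z^5 - 4*z^4 - 2*z^3 - 2*z^2 - 2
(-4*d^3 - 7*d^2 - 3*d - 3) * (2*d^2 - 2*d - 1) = -8*d^5 - 6*d^4 + 12*d^3 + 7*d^2 + 9*d + 3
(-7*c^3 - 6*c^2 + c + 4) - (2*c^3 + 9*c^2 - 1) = -9*c^3 - 15*c^2 + c + 5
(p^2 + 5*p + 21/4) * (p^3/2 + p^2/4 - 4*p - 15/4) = p^5/2 + 11*p^4/4 - p^3/8 - 359*p^2/16 - 159*p/4 - 315/16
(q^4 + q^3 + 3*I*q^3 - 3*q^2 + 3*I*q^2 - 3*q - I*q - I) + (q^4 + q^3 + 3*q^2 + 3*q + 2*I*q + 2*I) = 2*q^4 + 2*q^3 + 3*I*q^3 + 3*I*q^2 + I*q + I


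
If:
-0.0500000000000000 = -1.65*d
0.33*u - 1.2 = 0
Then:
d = 0.03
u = 3.64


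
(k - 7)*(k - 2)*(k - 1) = k^3 - 10*k^2 + 23*k - 14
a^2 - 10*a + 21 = (a - 7)*(a - 3)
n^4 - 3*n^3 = n^3*(n - 3)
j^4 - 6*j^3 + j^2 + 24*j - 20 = (j - 5)*(j - 2)*(j - 1)*(j + 2)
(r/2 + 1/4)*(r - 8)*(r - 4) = r^3/2 - 23*r^2/4 + 13*r + 8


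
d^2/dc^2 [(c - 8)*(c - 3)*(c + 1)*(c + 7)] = 12*c^2 - 18*c - 114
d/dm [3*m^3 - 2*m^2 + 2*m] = 9*m^2 - 4*m + 2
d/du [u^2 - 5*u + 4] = 2*u - 5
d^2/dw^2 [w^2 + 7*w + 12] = 2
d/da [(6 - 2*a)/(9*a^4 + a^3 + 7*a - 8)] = 2*(-9*a^4 - a^3 - 7*a + (a - 3)*(36*a^3 + 3*a^2 + 7) + 8)/(9*a^4 + a^3 + 7*a - 8)^2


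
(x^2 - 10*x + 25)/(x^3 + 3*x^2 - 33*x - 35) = (x - 5)/(x^2 + 8*x + 7)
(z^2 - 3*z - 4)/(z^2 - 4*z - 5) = (z - 4)/(z - 5)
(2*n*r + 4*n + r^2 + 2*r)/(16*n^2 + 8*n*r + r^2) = (2*n*r + 4*n + r^2 + 2*r)/(16*n^2 + 8*n*r + r^2)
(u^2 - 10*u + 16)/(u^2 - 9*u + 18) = (u^2 - 10*u + 16)/(u^2 - 9*u + 18)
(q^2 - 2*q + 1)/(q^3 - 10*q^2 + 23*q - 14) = (q - 1)/(q^2 - 9*q + 14)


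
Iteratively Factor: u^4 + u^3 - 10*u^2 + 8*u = (u)*(u^3 + u^2 - 10*u + 8) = u*(u - 2)*(u^2 + 3*u - 4) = u*(u - 2)*(u + 4)*(u - 1)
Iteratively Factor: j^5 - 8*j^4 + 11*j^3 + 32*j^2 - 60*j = (j - 5)*(j^4 - 3*j^3 - 4*j^2 + 12*j) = (j - 5)*(j + 2)*(j^3 - 5*j^2 + 6*j) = (j - 5)*(j - 2)*(j + 2)*(j^2 - 3*j) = (j - 5)*(j - 3)*(j - 2)*(j + 2)*(j)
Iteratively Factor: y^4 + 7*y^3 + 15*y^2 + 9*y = (y)*(y^3 + 7*y^2 + 15*y + 9) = y*(y + 1)*(y^2 + 6*y + 9) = y*(y + 1)*(y + 3)*(y + 3)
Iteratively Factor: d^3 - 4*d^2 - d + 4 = (d - 4)*(d^2 - 1) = (d - 4)*(d - 1)*(d + 1)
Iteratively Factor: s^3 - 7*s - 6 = (s - 3)*(s^2 + 3*s + 2) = (s - 3)*(s + 2)*(s + 1)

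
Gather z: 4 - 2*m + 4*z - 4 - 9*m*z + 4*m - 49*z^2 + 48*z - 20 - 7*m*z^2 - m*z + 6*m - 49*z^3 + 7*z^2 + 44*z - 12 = 8*m - 49*z^3 + z^2*(-7*m - 42) + z*(96 - 10*m) - 32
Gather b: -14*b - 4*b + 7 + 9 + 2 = 18 - 18*b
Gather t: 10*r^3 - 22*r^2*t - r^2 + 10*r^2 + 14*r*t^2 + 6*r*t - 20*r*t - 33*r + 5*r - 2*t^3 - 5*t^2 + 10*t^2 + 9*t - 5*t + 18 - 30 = 10*r^3 + 9*r^2 - 28*r - 2*t^3 + t^2*(14*r + 5) + t*(-22*r^2 - 14*r + 4) - 12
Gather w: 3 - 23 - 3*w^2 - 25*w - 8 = -3*w^2 - 25*w - 28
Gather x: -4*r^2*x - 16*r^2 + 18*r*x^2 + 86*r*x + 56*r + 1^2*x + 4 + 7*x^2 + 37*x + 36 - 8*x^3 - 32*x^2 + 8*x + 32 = -16*r^2 + 56*r - 8*x^3 + x^2*(18*r - 25) + x*(-4*r^2 + 86*r + 46) + 72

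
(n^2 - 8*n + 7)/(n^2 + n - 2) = (n - 7)/(n + 2)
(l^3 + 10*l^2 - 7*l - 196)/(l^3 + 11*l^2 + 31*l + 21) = (l^2 + 3*l - 28)/(l^2 + 4*l + 3)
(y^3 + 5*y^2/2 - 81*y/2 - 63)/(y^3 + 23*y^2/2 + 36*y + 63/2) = (y - 6)/(y + 3)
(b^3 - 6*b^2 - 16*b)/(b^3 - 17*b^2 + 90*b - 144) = b*(b + 2)/(b^2 - 9*b + 18)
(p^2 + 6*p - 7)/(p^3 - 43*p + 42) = 1/(p - 6)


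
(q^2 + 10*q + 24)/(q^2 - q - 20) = (q + 6)/(q - 5)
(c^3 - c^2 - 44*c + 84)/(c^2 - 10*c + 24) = (c^2 + 5*c - 14)/(c - 4)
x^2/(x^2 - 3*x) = x/(x - 3)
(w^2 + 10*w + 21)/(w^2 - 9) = (w + 7)/(w - 3)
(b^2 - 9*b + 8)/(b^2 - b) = (b - 8)/b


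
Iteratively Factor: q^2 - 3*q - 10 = (q + 2)*(q - 5)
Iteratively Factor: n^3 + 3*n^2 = (n)*(n^2 + 3*n) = n*(n + 3)*(n)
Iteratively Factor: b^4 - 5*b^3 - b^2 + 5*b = (b - 1)*(b^3 - 4*b^2 - 5*b) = (b - 5)*(b - 1)*(b^2 + b) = b*(b - 5)*(b - 1)*(b + 1)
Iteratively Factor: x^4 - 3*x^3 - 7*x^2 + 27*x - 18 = (x - 1)*(x^3 - 2*x^2 - 9*x + 18) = (x - 1)*(x + 3)*(x^2 - 5*x + 6) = (x - 2)*(x - 1)*(x + 3)*(x - 3)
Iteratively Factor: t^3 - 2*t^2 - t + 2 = (t + 1)*(t^2 - 3*t + 2) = (t - 1)*(t + 1)*(t - 2)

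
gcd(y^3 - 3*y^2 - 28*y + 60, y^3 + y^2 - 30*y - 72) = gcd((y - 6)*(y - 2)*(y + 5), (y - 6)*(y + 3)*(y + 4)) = y - 6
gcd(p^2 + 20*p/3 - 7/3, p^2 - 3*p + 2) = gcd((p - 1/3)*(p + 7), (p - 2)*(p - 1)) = 1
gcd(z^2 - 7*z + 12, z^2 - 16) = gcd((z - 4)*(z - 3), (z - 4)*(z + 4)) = z - 4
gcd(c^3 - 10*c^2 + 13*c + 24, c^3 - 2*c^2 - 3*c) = c^2 - 2*c - 3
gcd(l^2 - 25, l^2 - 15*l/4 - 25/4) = l - 5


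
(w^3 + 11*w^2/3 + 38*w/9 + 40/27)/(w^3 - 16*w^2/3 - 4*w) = (w^2 + 3*w + 20/9)/(w*(w - 6))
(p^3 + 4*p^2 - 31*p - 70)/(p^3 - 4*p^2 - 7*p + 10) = (p + 7)/(p - 1)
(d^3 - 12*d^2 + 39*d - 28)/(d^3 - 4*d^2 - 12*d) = (-d^3 + 12*d^2 - 39*d + 28)/(d*(-d^2 + 4*d + 12))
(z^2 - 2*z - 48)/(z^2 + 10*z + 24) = (z - 8)/(z + 4)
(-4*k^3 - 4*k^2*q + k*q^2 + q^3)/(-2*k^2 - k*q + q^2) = 2*k + q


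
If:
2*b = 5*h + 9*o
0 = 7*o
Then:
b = 5*h/2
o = 0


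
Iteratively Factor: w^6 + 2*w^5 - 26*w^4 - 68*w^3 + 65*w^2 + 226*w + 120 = (w + 1)*(w^5 + w^4 - 27*w^3 - 41*w^2 + 106*w + 120) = (w - 2)*(w + 1)*(w^4 + 3*w^3 - 21*w^2 - 83*w - 60) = (w - 2)*(w + 1)*(w + 4)*(w^3 - w^2 - 17*w - 15) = (w - 5)*(w - 2)*(w + 1)*(w + 4)*(w^2 + 4*w + 3) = (w - 5)*(w - 2)*(w + 1)^2*(w + 4)*(w + 3)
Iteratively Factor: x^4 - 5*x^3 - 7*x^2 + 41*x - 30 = (x - 1)*(x^3 - 4*x^2 - 11*x + 30) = (x - 1)*(x + 3)*(x^2 - 7*x + 10) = (x - 5)*(x - 1)*(x + 3)*(x - 2)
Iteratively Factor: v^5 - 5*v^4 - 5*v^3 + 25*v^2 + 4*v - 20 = (v + 2)*(v^4 - 7*v^3 + 9*v^2 + 7*v - 10) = (v - 1)*(v + 2)*(v^3 - 6*v^2 + 3*v + 10) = (v - 1)*(v + 1)*(v + 2)*(v^2 - 7*v + 10) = (v - 2)*(v - 1)*(v + 1)*(v + 2)*(v - 5)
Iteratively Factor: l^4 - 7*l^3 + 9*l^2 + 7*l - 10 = (l - 1)*(l^3 - 6*l^2 + 3*l + 10) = (l - 5)*(l - 1)*(l^2 - l - 2) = (l - 5)*(l - 1)*(l + 1)*(l - 2)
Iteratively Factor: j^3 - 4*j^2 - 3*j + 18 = (j - 3)*(j^2 - j - 6) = (j - 3)^2*(j + 2)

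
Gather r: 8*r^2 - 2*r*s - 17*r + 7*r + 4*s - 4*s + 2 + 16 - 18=8*r^2 + r*(-2*s - 10)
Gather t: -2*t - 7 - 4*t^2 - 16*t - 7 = -4*t^2 - 18*t - 14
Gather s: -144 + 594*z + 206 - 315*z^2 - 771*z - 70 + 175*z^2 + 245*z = -140*z^2 + 68*z - 8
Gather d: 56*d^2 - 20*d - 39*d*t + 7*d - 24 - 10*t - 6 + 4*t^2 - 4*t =56*d^2 + d*(-39*t - 13) + 4*t^2 - 14*t - 30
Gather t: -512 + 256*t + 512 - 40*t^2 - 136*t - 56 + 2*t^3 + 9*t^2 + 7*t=2*t^3 - 31*t^2 + 127*t - 56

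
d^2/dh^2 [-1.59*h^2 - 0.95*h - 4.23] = -3.18000000000000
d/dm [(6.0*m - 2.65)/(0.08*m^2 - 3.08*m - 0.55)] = (-0.48*m^2 + 0.423999999999999*m - 11.462)/(0.0064*m^4 - 0.4928*m^3 + 9.3984*m^2 + 3.388*m + 0.3025)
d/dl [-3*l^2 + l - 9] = 1 - 6*l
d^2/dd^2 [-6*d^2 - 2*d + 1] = -12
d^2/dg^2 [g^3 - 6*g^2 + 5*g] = 6*g - 12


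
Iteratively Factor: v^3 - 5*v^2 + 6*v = (v)*(v^2 - 5*v + 6) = v*(v - 3)*(v - 2)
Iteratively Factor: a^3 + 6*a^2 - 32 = (a + 4)*(a^2 + 2*a - 8) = (a - 2)*(a + 4)*(a + 4)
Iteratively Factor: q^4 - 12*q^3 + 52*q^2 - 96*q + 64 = (q - 4)*(q^3 - 8*q^2 + 20*q - 16) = (q - 4)*(q - 2)*(q^2 - 6*q + 8) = (q - 4)^2*(q - 2)*(q - 2)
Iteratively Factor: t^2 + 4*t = (t)*(t + 4)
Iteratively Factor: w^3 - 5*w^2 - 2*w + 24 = (w - 3)*(w^2 - 2*w - 8) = (w - 4)*(w - 3)*(w + 2)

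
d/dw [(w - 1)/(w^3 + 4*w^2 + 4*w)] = (-2*w^2 + 3*w + 2)/(w^2*(w^3 + 6*w^2 + 12*w + 8))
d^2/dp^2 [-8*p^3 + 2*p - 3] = -48*p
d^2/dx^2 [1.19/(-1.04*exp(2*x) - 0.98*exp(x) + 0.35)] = (-1.19*(2.08*exp(x) + 0.98)*(4.16*exp(x) + 1.96)*exp(x) + (4.9504*exp(x) + 1.1662)*(1.04*exp(2*x) + 0.98*exp(x) - 0.35))*exp(x)/(1.04*exp(2*x) + 0.98*exp(x) - 0.35)^3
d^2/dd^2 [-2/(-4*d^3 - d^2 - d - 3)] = 4*(-(12*d + 1)*(4*d^3 + d^2 + d + 3) + (12*d^2 + 2*d + 1)^2)/(4*d^3 + d^2 + d + 3)^3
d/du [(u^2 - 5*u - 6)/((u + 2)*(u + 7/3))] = 12*(7*u^2 + 16*u + 2)/(9*u^4 + 78*u^3 + 253*u^2 + 364*u + 196)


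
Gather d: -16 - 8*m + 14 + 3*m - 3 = -5*m - 5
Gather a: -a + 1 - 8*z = -a - 8*z + 1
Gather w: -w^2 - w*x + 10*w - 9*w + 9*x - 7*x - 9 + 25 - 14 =-w^2 + w*(1 - x) + 2*x + 2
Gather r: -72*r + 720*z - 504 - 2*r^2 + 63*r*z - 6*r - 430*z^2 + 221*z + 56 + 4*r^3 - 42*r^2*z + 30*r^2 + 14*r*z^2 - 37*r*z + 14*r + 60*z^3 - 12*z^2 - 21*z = 4*r^3 + r^2*(28 - 42*z) + r*(14*z^2 + 26*z - 64) + 60*z^3 - 442*z^2 + 920*z - 448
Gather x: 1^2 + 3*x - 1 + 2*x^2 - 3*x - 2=2*x^2 - 2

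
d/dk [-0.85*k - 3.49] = -0.850000000000000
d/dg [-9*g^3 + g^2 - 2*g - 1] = -27*g^2 + 2*g - 2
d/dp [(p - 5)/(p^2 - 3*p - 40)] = (p^2 - 3*p - (p - 5)*(2*p - 3) - 40)/(-p^2 + 3*p + 40)^2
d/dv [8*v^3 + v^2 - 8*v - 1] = 24*v^2 + 2*v - 8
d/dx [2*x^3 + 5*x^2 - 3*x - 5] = 6*x^2 + 10*x - 3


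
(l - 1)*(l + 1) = l^2 - 1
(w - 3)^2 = w^2 - 6*w + 9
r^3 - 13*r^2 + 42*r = r*(r - 7)*(r - 6)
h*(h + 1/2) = h^2 + h/2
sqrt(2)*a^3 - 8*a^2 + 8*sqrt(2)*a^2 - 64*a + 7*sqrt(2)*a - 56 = (a + 7)*(a - 4*sqrt(2))*(sqrt(2)*a + sqrt(2))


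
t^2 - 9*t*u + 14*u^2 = (t - 7*u)*(t - 2*u)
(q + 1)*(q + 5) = q^2 + 6*q + 5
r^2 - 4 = (r - 2)*(r + 2)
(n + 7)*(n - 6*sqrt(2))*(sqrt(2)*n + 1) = sqrt(2)*n^3 - 11*n^2 + 7*sqrt(2)*n^2 - 77*n - 6*sqrt(2)*n - 42*sqrt(2)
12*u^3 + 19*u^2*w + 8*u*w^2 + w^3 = (u + w)*(3*u + w)*(4*u + w)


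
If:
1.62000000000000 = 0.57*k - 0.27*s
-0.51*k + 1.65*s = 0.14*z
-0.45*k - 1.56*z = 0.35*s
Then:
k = 3.28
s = 0.91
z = -1.15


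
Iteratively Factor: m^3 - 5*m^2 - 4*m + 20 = (m - 2)*(m^2 - 3*m - 10) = (m - 5)*(m - 2)*(m + 2)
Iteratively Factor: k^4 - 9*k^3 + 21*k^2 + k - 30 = (k + 1)*(k^3 - 10*k^2 + 31*k - 30) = (k - 3)*(k + 1)*(k^2 - 7*k + 10) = (k - 5)*(k - 3)*(k + 1)*(k - 2)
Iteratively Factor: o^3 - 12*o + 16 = (o - 2)*(o^2 + 2*o - 8) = (o - 2)^2*(o + 4)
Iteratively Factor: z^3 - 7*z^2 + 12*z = (z - 4)*(z^2 - 3*z) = z*(z - 4)*(z - 3)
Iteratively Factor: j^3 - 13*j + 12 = (j - 3)*(j^2 + 3*j - 4) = (j - 3)*(j - 1)*(j + 4)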